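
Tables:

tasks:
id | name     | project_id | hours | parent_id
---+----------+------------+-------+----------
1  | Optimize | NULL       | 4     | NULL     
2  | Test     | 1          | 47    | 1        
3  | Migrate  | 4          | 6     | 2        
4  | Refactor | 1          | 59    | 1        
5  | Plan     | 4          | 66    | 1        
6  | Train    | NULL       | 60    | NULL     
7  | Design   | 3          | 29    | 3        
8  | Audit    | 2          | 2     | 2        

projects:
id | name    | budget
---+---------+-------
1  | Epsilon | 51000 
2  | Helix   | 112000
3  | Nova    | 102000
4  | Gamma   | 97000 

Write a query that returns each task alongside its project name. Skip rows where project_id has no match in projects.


INNER JOIN keeps only tasks rows whose project_id matches an id in projects. Walk through each task:
  - task 1 (Optimize): project_id=NULL, no match -> dropped
  - task 2 (Test): project_id=1 -> matches Epsilon
  - task 3 (Migrate): project_id=4 -> matches Gamma
  - task 4 (Refactor): project_id=1 -> matches Epsilon
  - task 5 (Plan): project_id=4 -> matches Gamma
  - task 6 (Train): project_id=NULL, no match -> dropped
  - task 7 (Design): project_id=3 -> matches Nova
  - task 8 (Audit): project_id=2 -> matches Helix
So 2 of 8 rows are dropped.

SQL:
SELECT a.name, b.name AS project
FROM tasks a
INNER JOIN projects b ON a.project_id = b.id

Result:
name     | project
---------+--------
Test     | Epsilon
Migrate  | Gamma  
Refactor | Epsilon
Plan     | Gamma  
Design   | Nova   
Audit    | Helix  


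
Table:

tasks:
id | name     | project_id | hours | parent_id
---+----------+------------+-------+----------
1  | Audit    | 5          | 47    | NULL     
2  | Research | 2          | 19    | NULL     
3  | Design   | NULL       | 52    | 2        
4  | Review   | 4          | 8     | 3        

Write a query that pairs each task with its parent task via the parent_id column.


This is a self-join: tasks is joined to a second copy of itself, matching each row's parent_id to another row's id. Use LEFT JOIN so rows with parent_id=NULL are kept.
  - task 1 (Audit): parent_id=NULL -> NULL
  - task 2 (Research): parent_id=NULL -> NULL
  - task 3 (Design): parent_id=2 -> Research
  - task 4 (Review): parent_id=3 -> Design

SQL:
SELECT a.name AS item, b.name AS parent
FROM tasks a
LEFT JOIN tasks b ON a.parent_id = b.id

Result:
item     | parent  
---------+---------
Audit    | NULL    
Research | NULL    
Design   | Research
Review   | Design  


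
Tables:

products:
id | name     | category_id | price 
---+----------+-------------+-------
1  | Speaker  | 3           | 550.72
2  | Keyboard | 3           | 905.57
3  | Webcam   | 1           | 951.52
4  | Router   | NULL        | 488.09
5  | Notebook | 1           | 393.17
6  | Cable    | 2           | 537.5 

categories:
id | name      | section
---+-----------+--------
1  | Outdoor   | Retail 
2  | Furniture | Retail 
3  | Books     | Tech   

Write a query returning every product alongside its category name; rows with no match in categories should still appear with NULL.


LEFT JOIN keeps every row from products (the left table); where category_id has no match in categories, the category columns become NULL. Walk through each product:
  - product 1 (Speaker): category_id=3 -> matches Books
  - product 2 (Keyboard): category_id=3 -> matches Books
  - product 3 (Webcam): category_id=1 -> matches Outdoor
  - product 4 (Router): category_id=NULL, no match -> kept with NULL
  - product 5 (Notebook): category_id=1 -> matches Outdoor
  - product 6 (Cable): category_id=2 -> matches Furniture
All 6 rows appear; 1 has NULL category.

SQL:
SELECT a.name, b.name AS category
FROM products a
LEFT JOIN categories b ON a.category_id = b.id

Result:
name     | category 
---------+----------
Speaker  | Books    
Keyboard | Books    
Webcam   | Outdoor  
Router   | NULL     
Notebook | Outdoor  
Cable    | Furniture


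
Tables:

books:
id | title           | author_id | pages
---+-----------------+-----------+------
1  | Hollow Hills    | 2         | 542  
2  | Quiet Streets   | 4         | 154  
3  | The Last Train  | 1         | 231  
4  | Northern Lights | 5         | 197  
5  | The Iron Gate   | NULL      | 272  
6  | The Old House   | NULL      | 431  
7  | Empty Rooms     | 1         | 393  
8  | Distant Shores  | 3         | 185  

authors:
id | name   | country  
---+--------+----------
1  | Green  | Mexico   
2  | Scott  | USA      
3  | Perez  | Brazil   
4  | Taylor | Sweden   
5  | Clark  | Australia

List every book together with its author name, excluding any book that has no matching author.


INNER JOIN keeps only books rows whose author_id matches an id in authors. Walk through each book:
  - book 1 (Hollow Hills): author_id=2 -> matches Scott
  - book 2 (Quiet Streets): author_id=4 -> matches Taylor
  - book 3 (The Last Train): author_id=1 -> matches Green
  - book 4 (Northern Lights): author_id=5 -> matches Clark
  - book 5 (The Iron Gate): author_id=NULL, no match -> dropped
  - book 6 (The Old House): author_id=NULL, no match -> dropped
  - book 7 (Empty Rooms): author_id=1 -> matches Green
  - book 8 (Distant Shores): author_id=3 -> matches Perez
So 2 of 8 rows are dropped.

SQL:
SELECT a.title, b.name AS author
FROM books a
INNER JOIN authors b ON a.author_id = b.id

Result:
title           | author
----------------+-------
Hollow Hills    | Scott 
Quiet Streets   | Taylor
The Last Train  | Green 
Northern Lights | Clark 
Empty Rooms     | Green 
Distant Shores  | Perez 


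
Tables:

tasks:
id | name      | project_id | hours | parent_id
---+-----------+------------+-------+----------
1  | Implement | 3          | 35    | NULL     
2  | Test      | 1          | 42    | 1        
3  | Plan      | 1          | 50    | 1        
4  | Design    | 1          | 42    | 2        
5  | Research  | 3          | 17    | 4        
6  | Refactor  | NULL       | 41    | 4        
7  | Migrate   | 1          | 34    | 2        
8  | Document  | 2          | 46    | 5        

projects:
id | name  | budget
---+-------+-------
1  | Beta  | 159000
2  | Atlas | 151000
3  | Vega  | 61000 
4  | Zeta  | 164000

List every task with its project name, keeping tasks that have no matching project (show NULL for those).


LEFT JOIN keeps every row from tasks (the left table); where project_id has no match in projects, the project columns become NULL. Walk through each task:
  - task 1 (Implement): project_id=3 -> matches Vega
  - task 2 (Test): project_id=1 -> matches Beta
  - task 3 (Plan): project_id=1 -> matches Beta
  - task 4 (Design): project_id=1 -> matches Beta
  - task 5 (Research): project_id=3 -> matches Vega
  - task 6 (Refactor): project_id=NULL, no match -> kept with NULL
  - task 7 (Migrate): project_id=1 -> matches Beta
  - task 8 (Document): project_id=2 -> matches Atlas
All 8 rows appear; 1 has NULL project.

SQL:
SELECT a.name, b.name AS project
FROM tasks a
LEFT JOIN projects b ON a.project_id = b.id

Result:
name      | project
----------+--------
Implement | Vega   
Test      | Beta   
Plan      | Beta   
Design    | Beta   
Research  | Vega   
Refactor  | NULL   
Migrate   | Beta   
Document  | Atlas  


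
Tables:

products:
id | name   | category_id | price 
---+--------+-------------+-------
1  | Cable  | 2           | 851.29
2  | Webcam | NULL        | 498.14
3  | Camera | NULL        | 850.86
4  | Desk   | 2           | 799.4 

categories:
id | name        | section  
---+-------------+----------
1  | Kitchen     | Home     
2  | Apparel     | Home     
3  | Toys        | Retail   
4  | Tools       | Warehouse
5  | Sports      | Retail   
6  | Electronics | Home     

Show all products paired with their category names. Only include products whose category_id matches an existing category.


INNER JOIN keeps only products rows whose category_id matches an id in categories. Walk through each product:
  - product 1 (Cable): category_id=2 -> matches Apparel
  - product 2 (Webcam): category_id=NULL, no match -> dropped
  - product 3 (Camera): category_id=NULL, no match -> dropped
  - product 4 (Desk): category_id=2 -> matches Apparel
So 2 of 4 rows are dropped.

SQL:
SELECT a.name, b.name AS category
FROM products a
INNER JOIN categories b ON a.category_id = b.id

Result:
name  | category
------+---------
Cable | Apparel 
Desk  | Apparel 


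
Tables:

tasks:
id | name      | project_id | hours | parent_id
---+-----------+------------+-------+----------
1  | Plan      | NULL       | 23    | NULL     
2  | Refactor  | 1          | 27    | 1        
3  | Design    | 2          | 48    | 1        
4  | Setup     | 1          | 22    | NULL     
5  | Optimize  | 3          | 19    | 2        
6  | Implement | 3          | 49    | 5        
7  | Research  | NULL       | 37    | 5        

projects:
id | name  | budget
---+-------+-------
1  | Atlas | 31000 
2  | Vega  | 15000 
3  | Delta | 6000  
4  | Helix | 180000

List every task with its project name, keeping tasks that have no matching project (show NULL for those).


LEFT JOIN keeps every row from tasks (the left table); where project_id has no match in projects, the project columns become NULL. Walk through each task:
  - task 1 (Plan): project_id=NULL, no match -> kept with NULL
  - task 2 (Refactor): project_id=1 -> matches Atlas
  - task 3 (Design): project_id=2 -> matches Vega
  - task 4 (Setup): project_id=1 -> matches Atlas
  - task 5 (Optimize): project_id=3 -> matches Delta
  - task 6 (Implement): project_id=3 -> matches Delta
  - task 7 (Research): project_id=NULL, no match -> kept with NULL
All 7 rows appear; 2 have NULL project.

SQL:
SELECT a.name, b.name AS project
FROM tasks a
LEFT JOIN projects b ON a.project_id = b.id

Result:
name      | project
----------+--------
Plan      | NULL   
Refactor  | Atlas  
Design    | Vega   
Setup     | Atlas  
Optimize  | Delta  
Implement | Delta  
Research  | NULL   


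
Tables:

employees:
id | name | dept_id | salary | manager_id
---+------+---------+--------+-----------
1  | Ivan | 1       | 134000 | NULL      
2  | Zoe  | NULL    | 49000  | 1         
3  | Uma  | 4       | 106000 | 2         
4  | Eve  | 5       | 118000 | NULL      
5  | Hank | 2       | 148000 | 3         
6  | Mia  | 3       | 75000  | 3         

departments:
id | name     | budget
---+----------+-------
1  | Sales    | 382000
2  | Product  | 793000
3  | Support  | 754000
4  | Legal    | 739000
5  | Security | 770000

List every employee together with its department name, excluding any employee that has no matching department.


INNER JOIN keeps only employees rows whose dept_id matches an id in departments. Walk through each employee:
  - employee 1 (Ivan): dept_id=1 -> matches Sales
  - employee 2 (Zoe): dept_id=NULL, no match -> dropped
  - employee 3 (Uma): dept_id=4 -> matches Legal
  - employee 4 (Eve): dept_id=5 -> matches Security
  - employee 5 (Hank): dept_id=2 -> matches Product
  - employee 6 (Mia): dept_id=3 -> matches Support
So 1 of 6 rows is dropped.

SQL:
SELECT a.name, b.name AS department
FROM employees a
INNER JOIN departments b ON a.dept_id = b.id

Result:
name | department
-----+-----------
Ivan | Sales     
Uma  | Legal     
Eve  | Security  
Hank | Product   
Mia  | Support   


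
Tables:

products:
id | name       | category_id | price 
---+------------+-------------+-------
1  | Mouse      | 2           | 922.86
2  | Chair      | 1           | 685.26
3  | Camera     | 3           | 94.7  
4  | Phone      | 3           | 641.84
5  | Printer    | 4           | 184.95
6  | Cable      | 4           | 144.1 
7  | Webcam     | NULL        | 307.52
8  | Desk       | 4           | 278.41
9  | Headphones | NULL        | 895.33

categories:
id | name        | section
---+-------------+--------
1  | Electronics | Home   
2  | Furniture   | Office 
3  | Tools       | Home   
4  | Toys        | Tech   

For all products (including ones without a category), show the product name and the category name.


LEFT JOIN keeps every row from products (the left table); where category_id has no match in categories, the category columns become NULL. Walk through each product:
  - product 1 (Mouse): category_id=2 -> matches Furniture
  - product 2 (Chair): category_id=1 -> matches Electronics
  - product 3 (Camera): category_id=3 -> matches Tools
  - product 4 (Phone): category_id=3 -> matches Tools
  - product 5 (Printer): category_id=4 -> matches Toys
  - product 6 (Cable): category_id=4 -> matches Toys
  - product 7 (Webcam): category_id=NULL, no match -> kept with NULL
  - product 8 (Desk): category_id=4 -> matches Toys
  - product 9 (Headphones): category_id=NULL, no match -> kept with NULL
All 9 rows appear; 2 have NULL category.

SQL:
SELECT a.name, b.name AS category
FROM products a
LEFT JOIN categories b ON a.category_id = b.id

Result:
name       | category   
-----------+------------
Mouse      | Furniture  
Chair      | Electronics
Camera     | Tools      
Phone      | Tools      
Printer    | Toys       
Cable      | Toys       
Webcam     | NULL       
Desk       | Toys       
Headphones | NULL       


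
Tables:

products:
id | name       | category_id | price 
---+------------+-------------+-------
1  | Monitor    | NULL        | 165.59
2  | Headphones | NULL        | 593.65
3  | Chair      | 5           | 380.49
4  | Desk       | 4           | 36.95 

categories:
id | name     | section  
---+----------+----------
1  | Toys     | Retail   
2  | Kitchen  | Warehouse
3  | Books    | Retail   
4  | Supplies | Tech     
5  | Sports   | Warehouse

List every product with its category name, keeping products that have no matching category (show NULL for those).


LEFT JOIN keeps every row from products (the left table); where category_id has no match in categories, the category columns become NULL. Walk through each product:
  - product 1 (Monitor): category_id=NULL, no match -> kept with NULL
  - product 2 (Headphones): category_id=NULL, no match -> kept with NULL
  - product 3 (Chair): category_id=5 -> matches Sports
  - product 4 (Desk): category_id=4 -> matches Supplies
All 4 rows appear; 2 have NULL category.

SQL:
SELECT a.name, b.name AS category
FROM products a
LEFT JOIN categories b ON a.category_id = b.id

Result:
name       | category
-----------+---------
Monitor    | NULL    
Headphones | NULL    
Chair      | Sports  
Desk       | Supplies


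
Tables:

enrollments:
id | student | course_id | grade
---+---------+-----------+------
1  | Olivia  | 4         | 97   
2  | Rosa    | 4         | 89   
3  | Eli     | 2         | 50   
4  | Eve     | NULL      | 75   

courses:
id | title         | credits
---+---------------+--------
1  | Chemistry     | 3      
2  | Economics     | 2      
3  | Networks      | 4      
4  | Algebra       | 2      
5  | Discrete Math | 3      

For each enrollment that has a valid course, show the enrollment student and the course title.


INNER JOIN keeps only enrollments rows whose course_id matches an id in courses. Walk through each enrollment:
  - enrollment 1 (Olivia): course_id=4 -> matches Algebra
  - enrollment 2 (Rosa): course_id=4 -> matches Algebra
  - enrollment 3 (Eli): course_id=2 -> matches Economics
  - enrollment 4 (Eve): course_id=NULL, no match -> dropped
So 1 of 4 rows is dropped.

SQL:
SELECT a.student, b.title AS course
FROM enrollments a
INNER JOIN courses b ON a.course_id = b.id

Result:
student | course   
--------+----------
Olivia  | Algebra  
Rosa    | Algebra  
Eli     | Economics


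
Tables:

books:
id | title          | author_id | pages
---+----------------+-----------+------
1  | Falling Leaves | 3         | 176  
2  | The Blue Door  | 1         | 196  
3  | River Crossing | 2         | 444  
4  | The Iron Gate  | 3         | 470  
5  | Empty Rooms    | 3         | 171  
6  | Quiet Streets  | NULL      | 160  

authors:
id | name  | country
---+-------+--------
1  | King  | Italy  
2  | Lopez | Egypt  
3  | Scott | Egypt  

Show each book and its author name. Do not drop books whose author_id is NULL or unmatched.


LEFT JOIN keeps every row from books (the left table); where author_id has no match in authors, the author columns become NULL. Walk through each book:
  - book 1 (Falling Leaves): author_id=3 -> matches Scott
  - book 2 (The Blue Door): author_id=1 -> matches King
  - book 3 (River Crossing): author_id=2 -> matches Lopez
  - book 4 (The Iron Gate): author_id=3 -> matches Scott
  - book 5 (Empty Rooms): author_id=3 -> matches Scott
  - book 6 (Quiet Streets): author_id=NULL, no match -> kept with NULL
All 6 rows appear; 1 has NULL author.

SQL:
SELECT a.title, b.name AS author
FROM books a
LEFT JOIN authors b ON a.author_id = b.id

Result:
title          | author
---------------+-------
Falling Leaves | Scott 
The Blue Door  | King  
River Crossing | Lopez 
The Iron Gate  | Scott 
Empty Rooms    | Scott 
Quiet Streets  | NULL  


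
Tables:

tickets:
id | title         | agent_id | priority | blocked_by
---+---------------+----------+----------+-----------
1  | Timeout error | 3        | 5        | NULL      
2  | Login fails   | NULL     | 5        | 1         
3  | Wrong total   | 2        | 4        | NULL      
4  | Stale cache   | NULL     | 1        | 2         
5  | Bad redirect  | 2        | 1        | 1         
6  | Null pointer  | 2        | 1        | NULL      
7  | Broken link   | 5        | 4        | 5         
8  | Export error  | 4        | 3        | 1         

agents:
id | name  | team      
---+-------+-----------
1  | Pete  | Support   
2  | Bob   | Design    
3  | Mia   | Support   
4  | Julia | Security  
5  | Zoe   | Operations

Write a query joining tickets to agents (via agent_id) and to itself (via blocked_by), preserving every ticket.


Two LEFT JOINs from the same base table tickets: one to agents via agent_id, one to tickets itself via blocked_by. Both are LEFT so every ticket is preserved.
Match against agents:
  - ticket 1 (Timeout error): agent_id=3 -> matches Mia
  - ticket 2 (Login fails): agent_id=NULL, no match -> kept with NULL
  - ticket 3 (Wrong total): agent_id=2 -> matches Bob
  - ticket 4 (Stale cache): agent_id=NULL, no match -> kept with NULL
  - ticket 5 (Bad redirect): agent_id=2 -> matches Bob
  - ticket 6 (Null pointer): agent_id=2 -> matches Bob
  - ticket 7 (Broken link): agent_id=5 -> matches Zoe
  - ticket 8 (Export error): agent_id=4 -> matches Julia
Match against tickets (self):
  - ticket 1 (Timeout error): blocked_by=NULL -> NULL
  - ticket 2 (Login fails): blocked_by=1 -> Timeout error
  - ticket 3 (Wrong total): blocked_by=NULL -> NULL
  - ticket 4 (Stale cache): blocked_by=2 -> Login fails
  - ticket 5 (Bad redirect): blocked_by=1 -> Timeout error
  - ticket 6 (Null pointer): blocked_by=NULL -> NULL
  - ticket 7 (Broken link): blocked_by=5 -> Bad redirect
  - ticket 8 (Export error): blocked_by=1 -> Timeout error

SQL:
SELECT a.title, b.name AS agent, c.title AS blocked_by
FROM tickets a
LEFT JOIN agents b ON a.agent_id = b.id
LEFT JOIN tickets c ON a.blocked_by = c.id

Result:
title         | agent | blocked_by   
--------------+-------+--------------
Timeout error | Mia   | NULL         
Login fails   | NULL  | Timeout error
Wrong total   | Bob   | NULL         
Stale cache   | NULL  | Login fails  
Bad redirect  | Bob   | Timeout error
Null pointer  | Bob   | NULL         
Broken link   | Zoe   | Bad redirect 
Export error  | Julia | Timeout error


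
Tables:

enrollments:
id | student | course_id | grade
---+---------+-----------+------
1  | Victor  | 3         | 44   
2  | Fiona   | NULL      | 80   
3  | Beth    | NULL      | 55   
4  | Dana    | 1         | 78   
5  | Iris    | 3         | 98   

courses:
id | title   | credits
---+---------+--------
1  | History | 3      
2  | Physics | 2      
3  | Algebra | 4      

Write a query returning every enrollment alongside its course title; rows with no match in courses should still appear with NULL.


LEFT JOIN keeps every row from enrollments (the left table); where course_id has no match in courses, the course columns become NULL. Walk through each enrollment:
  - enrollment 1 (Victor): course_id=3 -> matches Algebra
  - enrollment 2 (Fiona): course_id=NULL, no match -> kept with NULL
  - enrollment 3 (Beth): course_id=NULL, no match -> kept with NULL
  - enrollment 4 (Dana): course_id=1 -> matches History
  - enrollment 5 (Iris): course_id=3 -> matches Algebra
All 5 rows appear; 2 have NULL course.

SQL:
SELECT a.student, b.title AS course
FROM enrollments a
LEFT JOIN courses b ON a.course_id = b.id

Result:
student | course 
--------+--------
Victor  | Algebra
Fiona   | NULL   
Beth    | NULL   
Dana    | History
Iris    | Algebra


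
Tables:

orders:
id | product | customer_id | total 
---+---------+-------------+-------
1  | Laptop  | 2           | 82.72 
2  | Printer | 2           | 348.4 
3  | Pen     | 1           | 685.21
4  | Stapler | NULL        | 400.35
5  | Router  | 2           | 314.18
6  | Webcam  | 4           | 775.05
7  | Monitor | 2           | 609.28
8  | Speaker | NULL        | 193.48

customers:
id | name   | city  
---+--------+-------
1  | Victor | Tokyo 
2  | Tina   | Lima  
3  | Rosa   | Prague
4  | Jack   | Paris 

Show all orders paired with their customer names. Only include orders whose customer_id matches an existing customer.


INNER JOIN keeps only orders rows whose customer_id matches an id in customers. Walk through each order:
  - order 1 (Laptop): customer_id=2 -> matches Tina
  - order 2 (Printer): customer_id=2 -> matches Tina
  - order 3 (Pen): customer_id=1 -> matches Victor
  - order 4 (Stapler): customer_id=NULL, no match -> dropped
  - order 5 (Router): customer_id=2 -> matches Tina
  - order 6 (Webcam): customer_id=4 -> matches Jack
  - order 7 (Monitor): customer_id=2 -> matches Tina
  - order 8 (Speaker): customer_id=NULL, no match -> dropped
So 2 of 8 rows are dropped.

SQL:
SELECT a.product, b.name AS customer
FROM orders a
INNER JOIN customers b ON a.customer_id = b.id

Result:
product | customer
--------+---------
Laptop  | Tina    
Printer | Tina    
Pen     | Victor  
Router  | Tina    
Webcam  | Jack    
Monitor | Tina    


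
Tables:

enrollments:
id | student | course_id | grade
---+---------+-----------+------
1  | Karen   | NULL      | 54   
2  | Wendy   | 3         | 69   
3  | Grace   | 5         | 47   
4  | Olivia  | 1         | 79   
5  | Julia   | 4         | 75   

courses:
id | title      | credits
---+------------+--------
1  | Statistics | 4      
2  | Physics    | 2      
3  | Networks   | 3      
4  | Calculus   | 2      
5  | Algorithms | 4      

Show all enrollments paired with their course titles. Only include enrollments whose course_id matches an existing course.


INNER JOIN keeps only enrollments rows whose course_id matches an id in courses. Walk through each enrollment:
  - enrollment 1 (Karen): course_id=NULL, no match -> dropped
  - enrollment 2 (Wendy): course_id=3 -> matches Networks
  - enrollment 3 (Grace): course_id=5 -> matches Algorithms
  - enrollment 4 (Olivia): course_id=1 -> matches Statistics
  - enrollment 5 (Julia): course_id=4 -> matches Calculus
So 1 of 5 rows is dropped.

SQL:
SELECT a.student, b.title AS course
FROM enrollments a
INNER JOIN courses b ON a.course_id = b.id

Result:
student | course    
--------+-----------
Wendy   | Networks  
Grace   | Algorithms
Olivia  | Statistics
Julia   | Calculus  


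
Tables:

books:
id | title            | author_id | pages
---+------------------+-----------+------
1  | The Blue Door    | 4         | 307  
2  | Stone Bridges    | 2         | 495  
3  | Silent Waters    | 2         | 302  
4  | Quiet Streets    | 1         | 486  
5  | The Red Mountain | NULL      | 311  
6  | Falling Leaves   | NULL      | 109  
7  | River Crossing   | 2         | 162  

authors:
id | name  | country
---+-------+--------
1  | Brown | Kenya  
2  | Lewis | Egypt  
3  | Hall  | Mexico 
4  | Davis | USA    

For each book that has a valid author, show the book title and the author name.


INNER JOIN keeps only books rows whose author_id matches an id in authors. Walk through each book:
  - book 1 (The Blue Door): author_id=4 -> matches Davis
  - book 2 (Stone Bridges): author_id=2 -> matches Lewis
  - book 3 (Silent Waters): author_id=2 -> matches Lewis
  - book 4 (Quiet Streets): author_id=1 -> matches Brown
  - book 5 (The Red Mountain): author_id=NULL, no match -> dropped
  - book 6 (Falling Leaves): author_id=NULL, no match -> dropped
  - book 7 (River Crossing): author_id=2 -> matches Lewis
So 2 of 7 rows are dropped.

SQL:
SELECT a.title, b.name AS author
FROM books a
INNER JOIN authors b ON a.author_id = b.id

Result:
title          | author
---------------+-------
The Blue Door  | Davis 
Stone Bridges  | Lewis 
Silent Waters  | Lewis 
Quiet Streets  | Brown 
River Crossing | Lewis 


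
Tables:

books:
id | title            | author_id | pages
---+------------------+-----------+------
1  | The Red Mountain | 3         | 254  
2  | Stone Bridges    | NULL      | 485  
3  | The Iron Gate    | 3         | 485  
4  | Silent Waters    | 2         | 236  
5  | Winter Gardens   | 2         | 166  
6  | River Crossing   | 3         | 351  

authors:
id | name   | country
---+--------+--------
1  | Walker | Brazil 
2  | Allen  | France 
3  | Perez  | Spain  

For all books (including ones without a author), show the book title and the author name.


LEFT JOIN keeps every row from books (the left table); where author_id has no match in authors, the author columns become NULL. Walk through each book:
  - book 1 (The Red Mountain): author_id=3 -> matches Perez
  - book 2 (Stone Bridges): author_id=NULL, no match -> kept with NULL
  - book 3 (The Iron Gate): author_id=3 -> matches Perez
  - book 4 (Silent Waters): author_id=2 -> matches Allen
  - book 5 (Winter Gardens): author_id=2 -> matches Allen
  - book 6 (River Crossing): author_id=3 -> matches Perez
All 6 rows appear; 1 has NULL author.

SQL:
SELECT a.title, b.name AS author
FROM books a
LEFT JOIN authors b ON a.author_id = b.id

Result:
title            | author
-----------------+-------
The Red Mountain | Perez 
Stone Bridges    | NULL  
The Iron Gate    | Perez 
Silent Waters    | Allen 
Winter Gardens   | Allen 
River Crossing   | Perez 


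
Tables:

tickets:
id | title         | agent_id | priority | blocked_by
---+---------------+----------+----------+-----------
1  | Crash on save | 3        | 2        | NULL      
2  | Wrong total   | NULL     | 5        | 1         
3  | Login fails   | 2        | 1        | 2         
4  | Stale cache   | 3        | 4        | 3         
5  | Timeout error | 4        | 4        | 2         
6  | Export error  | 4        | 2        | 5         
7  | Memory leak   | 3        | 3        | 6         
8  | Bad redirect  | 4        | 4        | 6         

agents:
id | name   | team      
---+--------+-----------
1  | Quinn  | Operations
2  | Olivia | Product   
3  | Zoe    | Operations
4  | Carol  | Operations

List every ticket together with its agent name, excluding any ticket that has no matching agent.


INNER JOIN keeps only tickets rows whose agent_id matches an id in agents. Walk through each ticket:
  - ticket 1 (Crash on save): agent_id=3 -> matches Zoe
  - ticket 2 (Wrong total): agent_id=NULL, no match -> dropped
  - ticket 3 (Login fails): agent_id=2 -> matches Olivia
  - ticket 4 (Stale cache): agent_id=3 -> matches Zoe
  - ticket 5 (Timeout error): agent_id=4 -> matches Carol
  - ticket 6 (Export error): agent_id=4 -> matches Carol
  - ticket 7 (Memory leak): agent_id=3 -> matches Zoe
  - ticket 8 (Bad redirect): agent_id=4 -> matches Carol
So 1 of 8 rows is dropped.

SQL:
SELECT a.title, b.name AS agent
FROM tickets a
INNER JOIN agents b ON a.agent_id = b.id

Result:
title         | agent 
--------------+-------
Crash on save | Zoe   
Login fails   | Olivia
Stale cache   | Zoe   
Timeout error | Carol 
Export error  | Carol 
Memory leak   | Zoe   
Bad redirect  | Carol 


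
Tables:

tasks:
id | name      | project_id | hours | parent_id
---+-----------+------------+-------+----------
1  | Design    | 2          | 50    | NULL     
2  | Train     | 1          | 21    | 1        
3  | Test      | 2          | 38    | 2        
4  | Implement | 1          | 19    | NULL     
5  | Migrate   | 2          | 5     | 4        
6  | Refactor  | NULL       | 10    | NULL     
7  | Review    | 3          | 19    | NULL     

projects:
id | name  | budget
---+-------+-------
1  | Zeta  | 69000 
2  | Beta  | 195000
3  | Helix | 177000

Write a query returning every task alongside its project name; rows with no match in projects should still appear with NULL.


LEFT JOIN keeps every row from tasks (the left table); where project_id has no match in projects, the project columns become NULL. Walk through each task:
  - task 1 (Design): project_id=2 -> matches Beta
  - task 2 (Train): project_id=1 -> matches Zeta
  - task 3 (Test): project_id=2 -> matches Beta
  - task 4 (Implement): project_id=1 -> matches Zeta
  - task 5 (Migrate): project_id=2 -> matches Beta
  - task 6 (Refactor): project_id=NULL, no match -> kept with NULL
  - task 7 (Review): project_id=3 -> matches Helix
All 7 rows appear; 1 has NULL project.

SQL:
SELECT a.name, b.name AS project
FROM tasks a
LEFT JOIN projects b ON a.project_id = b.id

Result:
name      | project
----------+--------
Design    | Beta   
Train     | Zeta   
Test      | Beta   
Implement | Zeta   
Migrate   | Beta   
Refactor  | NULL   
Review    | Helix  


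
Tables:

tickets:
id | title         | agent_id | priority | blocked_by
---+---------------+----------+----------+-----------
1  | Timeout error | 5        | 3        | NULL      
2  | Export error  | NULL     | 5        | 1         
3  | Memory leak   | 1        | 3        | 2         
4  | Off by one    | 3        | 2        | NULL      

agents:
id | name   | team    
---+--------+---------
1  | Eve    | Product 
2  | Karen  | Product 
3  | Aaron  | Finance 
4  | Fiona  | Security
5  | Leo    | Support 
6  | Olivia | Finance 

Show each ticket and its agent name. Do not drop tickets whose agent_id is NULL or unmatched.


LEFT JOIN keeps every row from tickets (the left table); where agent_id has no match in agents, the agent columns become NULL. Walk through each ticket:
  - ticket 1 (Timeout error): agent_id=5 -> matches Leo
  - ticket 2 (Export error): agent_id=NULL, no match -> kept with NULL
  - ticket 3 (Memory leak): agent_id=1 -> matches Eve
  - ticket 4 (Off by one): agent_id=3 -> matches Aaron
All 4 rows appear; 1 has NULL agent.

SQL:
SELECT a.title, b.name AS agent
FROM tickets a
LEFT JOIN agents b ON a.agent_id = b.id

Result:
title         | agent
--------------+------
Timeout error | Leo  
Export error  | NULL 
Memory leak   | Eve  
Off by one    | Aaron


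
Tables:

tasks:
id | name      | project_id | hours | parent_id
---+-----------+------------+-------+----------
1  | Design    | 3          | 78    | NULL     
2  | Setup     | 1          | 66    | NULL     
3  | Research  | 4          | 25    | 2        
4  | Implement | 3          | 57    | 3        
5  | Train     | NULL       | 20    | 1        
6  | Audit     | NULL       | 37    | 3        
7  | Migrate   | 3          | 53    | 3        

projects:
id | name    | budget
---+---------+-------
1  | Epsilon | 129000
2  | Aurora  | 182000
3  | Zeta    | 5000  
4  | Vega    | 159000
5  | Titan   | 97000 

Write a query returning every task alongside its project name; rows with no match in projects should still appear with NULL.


LEFT JOIN keeps every row from tasks (the left table); where project_id has no match in projects, the project columns become NULL. Walk through each task:
  - task 1 (Design): project_id=3 -> matches Zeta
  - task 2 (Setup): project_id=1 -> matches Epsilon
  - task 3 (Research): project_id=4 -> matches Vega
  - task 4 (Implement): project_id=3 -> matches Zeta
  - task 5 (Train): project_id=NULL, no match -> kept with NULL
  - task 6 (Audit): project_id=NULL, no match -> kept with NULL
  - task 7 (Migrate): project_id=3 -> matches Zeta
All 7 rows appear; 2 have NULL project.

SQL:
SELECT a.name, b.name AS project
FROM tasks a
LEFT JOIN projects b ON a.project_id = b.id

Result:
name      | project
----------+--------
Design    | Zeta   
Setup     | Epsilon
Research  | Vega   
Implement | Zeta   
Train     | NULL   
Audit     | NULL   
Migrate   | Zeta   


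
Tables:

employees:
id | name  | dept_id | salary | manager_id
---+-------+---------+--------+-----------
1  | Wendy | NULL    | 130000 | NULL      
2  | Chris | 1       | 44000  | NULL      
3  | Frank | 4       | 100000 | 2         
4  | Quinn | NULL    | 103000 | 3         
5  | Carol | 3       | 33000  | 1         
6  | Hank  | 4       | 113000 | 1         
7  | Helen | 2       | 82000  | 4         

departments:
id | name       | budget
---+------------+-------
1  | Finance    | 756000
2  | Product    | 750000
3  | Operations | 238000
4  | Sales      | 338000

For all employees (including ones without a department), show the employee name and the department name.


LEFT JOIN keeps every row from employees (the left table); where dept_id has no match in departments, the department columns become NULL. Walk through each employee:
  - employee 1 (Wendy): dept_id=NULL, no match -> kept with NULL
  - employee 2 (Chris): dept_id=1 -> matches Finance
  - employee 3 (Frank): dept_id=4 -> matches Sales
  - employee 4 (Quinn): dept_id=NULL, no match -> kept with NULL
  - employee 5 (Carol): dept_id=3 -> matches Operations
  - employee 6 (Hank): dept_id=4 -> matches Sales
  - employee 7 (Helen): dept_id=2 -> matches Product
All 7 rows appear; 2 have NULL department.

SQL:
SELECT a.name, b.name AS department
FROM employees a
LEFT JOIN departments b ON a.dept_id = b.id

Result:
name  | department
------+-----------
Wendy | NULL      
Chris | Finance   
Frank | Sales     
Quinn | NULL      
Carol | Operations
Hank  | Sales     
Helen | Product   


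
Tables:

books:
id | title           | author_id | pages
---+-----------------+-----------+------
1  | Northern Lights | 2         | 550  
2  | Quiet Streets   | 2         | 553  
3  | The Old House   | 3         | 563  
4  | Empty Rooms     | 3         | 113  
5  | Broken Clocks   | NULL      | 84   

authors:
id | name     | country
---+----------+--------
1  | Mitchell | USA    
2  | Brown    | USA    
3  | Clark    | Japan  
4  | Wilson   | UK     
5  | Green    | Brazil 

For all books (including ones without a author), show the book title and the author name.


LEFT JOIN keeps every row from books (the left table); where author_id has no match in authors, the author columns become NULL. Walk through each book:
  - book 1 (Northern Lights): author_id=2 -> matches Brown
  - book 2 (Quiet Streets): author_id=2 -> matches Brown
  - book 3 (The Old House): author_id=3 -> matches Clark
  - book 4 (Empty Rooms): author_id=3 -> matches Clark
  - book 5 (Broken Clocks): author_id=NULL, no match -> kept with NULL
All 5 rows appear; 1 has NULL author.

SQL:
SELECT a.title, b.name AS author
FROM books a
LEFT JOIN authors b ON a.author_id = b.id

Result:
title           | author
----------------+-------
Northern Lights | Brown 
Quiet Streets   | Brown 
The Old House   | Clark 
Empty Rooms     | Clark 
Broken Clocks   | NULL  


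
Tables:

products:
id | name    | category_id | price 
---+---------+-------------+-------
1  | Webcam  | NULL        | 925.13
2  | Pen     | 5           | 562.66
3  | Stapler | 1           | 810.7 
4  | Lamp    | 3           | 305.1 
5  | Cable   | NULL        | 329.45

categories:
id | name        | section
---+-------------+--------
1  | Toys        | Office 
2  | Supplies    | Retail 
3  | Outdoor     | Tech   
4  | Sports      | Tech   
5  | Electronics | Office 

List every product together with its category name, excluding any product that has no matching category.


INNER JOIN keeps only products rows whose category_id matches an id in categories. Walk through each product:
  - product 1 (Webcam): category_id=NULL, no match -> dropped
  - product 2 (Pen): category_id=5 -> matches Electronics
  - product 3 (Stapler): category_id=1 -> matches Toys
  - product 4 (Lamp): category_id=3 -> matches Outdoor
  - product 5 (Cable): category_id=NULL, no match -> dropped
So 2 of 5 rows are dropped.

SQL:
SELECT a.name, b.name AS category
FROM products a
INNER JOIN categories b ON a.category_id = b.id

Result:
name    | category   
--------+------------
Pen     | Electronics
Stapler | Toys       
Lamp    | Outdoor    


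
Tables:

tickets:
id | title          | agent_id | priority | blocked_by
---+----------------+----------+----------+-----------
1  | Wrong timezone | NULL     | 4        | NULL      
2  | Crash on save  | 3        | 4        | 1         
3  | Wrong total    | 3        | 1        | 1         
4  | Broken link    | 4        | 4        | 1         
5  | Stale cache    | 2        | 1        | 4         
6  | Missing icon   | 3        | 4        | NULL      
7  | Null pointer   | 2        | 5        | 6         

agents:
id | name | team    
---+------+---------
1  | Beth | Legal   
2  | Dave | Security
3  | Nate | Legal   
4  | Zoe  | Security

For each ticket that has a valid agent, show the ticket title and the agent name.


INNER JOIN keeps only tickets rows whose agent_id matches an id in agents. Walk through each ticket:
  - ticket 1 (Wrong timezone): agent_id=NULL, no match -> dropped
  - ticket 2 (Crash on save): agent_id=3 -> matches Nate
  - ticket 3 (Wrong total): agent_id=3 -> matches Nate
  - ticket 4 (Broken link): agent_id=4 -> matches Zoe
  - ticket 5 (Stale cache): agent_id=2 -> matches Dave
  - ticket 6 (Missing icon): agent_id=3 -> matches Nate
  - ticket 7 (Null pointer): agent_id=2 -> matches Dave
So 1 of 7 rows is dropped.

SQL:
SELECT a.title, b.name AS agent
FROM tickets a
INNER JOIN agents b ON a.agent_id = b.id

Result:
title         | agent
--------------+------
Crash on save | Nate 
Wrong total   | Nate 
Broken link   | Zoe  
Stale cache   | Dave 
Missing icon  | Nate 
Null pointer  | Dave 


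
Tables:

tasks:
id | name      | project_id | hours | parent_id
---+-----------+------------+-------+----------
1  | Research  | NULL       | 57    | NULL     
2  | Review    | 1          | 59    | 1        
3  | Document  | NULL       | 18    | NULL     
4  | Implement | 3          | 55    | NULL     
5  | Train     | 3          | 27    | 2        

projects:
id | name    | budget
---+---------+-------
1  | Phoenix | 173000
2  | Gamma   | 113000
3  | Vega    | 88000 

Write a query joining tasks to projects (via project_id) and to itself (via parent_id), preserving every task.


Two LEFT JOINs from the same base table tasks: one to projects via project_id, one to tasks itself via parent_id. Both are LEFT so every task is preserved.
Match against projects:
  - task 1 (Research): project_id=NULL, no match -> kept with NULL
  - task 2 (Review): project_id=1 -> matches Phoenix
  - task 3 (Document): project_id=NULL, no match -> kept with NULL
  - task 4 (Implement): project_id=3 -> matches Vega
  - task 5 (Train): project_id=3 -> matches Vega
Match against tasks (self):
  - task 1 (Research): parent_id=NULL -> NULL
  - task 2 (Review): parent_id=1 -> Research
  - task 3 (Document): parent_id=NULL -> NULL
  - task 4 (Implement): parent_id=NULL -> NULL
  - task 5 (Train): parent_id=2 -> Review

SQL:
SELECT a.name, b.name AS project, c.name AS parent
FROM tasks a
LEFT JOIN projects b ON a.project_id = b.id
LEFT JOIN tasks c ON a.parent_id = c.id

Result:
name      | project | parent  
----------+---------+---------
Research  | NULL    | NULL    
Review    | Phoenix | Research
Document  | NULL    | NULL    
Implement | Vega    | NULL    
Train     | Vega    | Review  


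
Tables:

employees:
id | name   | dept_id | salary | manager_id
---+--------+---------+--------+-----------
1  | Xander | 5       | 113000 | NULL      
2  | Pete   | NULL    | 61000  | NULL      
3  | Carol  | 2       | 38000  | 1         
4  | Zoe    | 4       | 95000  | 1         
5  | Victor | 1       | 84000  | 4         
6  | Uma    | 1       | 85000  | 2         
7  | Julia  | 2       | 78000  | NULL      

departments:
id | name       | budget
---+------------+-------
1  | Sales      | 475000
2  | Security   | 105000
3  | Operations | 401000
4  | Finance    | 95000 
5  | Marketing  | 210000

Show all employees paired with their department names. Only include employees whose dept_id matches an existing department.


INNER JOIN keeps only employees rows whose dept_id matches an id in departments. Walk through each employee:
  - employee 1 (Xander): dept_id=5 -> matches Marketing
  - employee 2 (Pete): dept_id=NULL, no match -> dropped
  - employee 3 (Carol): dept_id=2 -> matches Security
  - employee 4 (Zoe): dept_id=4 -> matches Finance
  - employee 5 (Victor): dept_id=1 -> matches Sales
  - employee 6 (Uma): dept_id=1 -> matches Sales
  - employee 7 (Julia): dept_id=2 -> matches Security
So 1 of 7 rows is dropped.

SQL:
SELECT a.name, b.name AS department
FROM employees a
INNER JOIN departments b ON a.dept_id = b.id

Result:
name   | department
-------+-----------
Xander | Marketing 
Carol  | Security  
Zoe    | Finance   
Victor | Sales     
Uma    | Sales     
Julia  | Security  
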